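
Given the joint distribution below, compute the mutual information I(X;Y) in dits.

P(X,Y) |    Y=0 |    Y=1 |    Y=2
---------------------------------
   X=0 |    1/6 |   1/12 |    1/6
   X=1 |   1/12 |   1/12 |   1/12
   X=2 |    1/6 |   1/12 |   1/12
0.0073 dits

Mutual information: I(X;Y) = H(X) + H(Y) - H(X,Y)

Marginals:
P(X) = (5/12, 1/4, 1/3), H(X) = 0.4680 dits
P(Y) = (5/12, 1/4, 1/3), H(Y) = 0.4680 dits

Joint entropy: H(X,Y) = 0.9287 dits

I(X;Y) = 0.4680 + 0.4680 - 0.9287 = 0.0073 dits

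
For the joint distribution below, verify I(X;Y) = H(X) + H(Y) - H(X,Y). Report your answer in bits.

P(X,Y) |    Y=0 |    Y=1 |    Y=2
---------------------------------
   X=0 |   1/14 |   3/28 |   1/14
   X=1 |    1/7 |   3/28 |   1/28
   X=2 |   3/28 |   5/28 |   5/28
I(X;Y) = 0.0625 bits

Mutual information has multiple equivalent forms:
- I(X;Y) = H(X) - H(X|Y)
- I(X;Y) = H(Y) - H(Y|X)
- I(X;Y) = H(X) + H(Y) - H(X,Y)

Computing all quantities:
H(X) = 1.5303, H(Y) = 1.5722, H(X,Y) = 3.0401
H(X|Y) = 1.4678, H(Y|X) = 1.5098

Verification:
H(X) - H(X|Y) = 1.5303 - 1.4678 = 0.0625
H(Y) - H(Y|X) = 1.5722 - 1.5098 = 0.0625
H(X) + H(Y) - H(X,Y) = 1.5303 + 1.5722 - 3.0401 = 0.0625

All forms give I(X;Y) = 0.0625 bits. ✓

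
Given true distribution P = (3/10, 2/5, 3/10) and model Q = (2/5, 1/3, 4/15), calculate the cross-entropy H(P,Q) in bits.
1.6026 bits

Cross-entropy: H(P,Q) = -Σ p(x) log q(x)

Alternatively: H(P,Q) = H(P) + D_KL(P||Q)
H(P) = 1.5710 bits
D_KL(P||Q) = 0.0317 bits

H(P,Q) = 1.5710 + 0.0317 = 1.6026 bits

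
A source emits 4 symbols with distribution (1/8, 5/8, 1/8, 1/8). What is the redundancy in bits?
0.4512 bits

Redundancy measures how far a source is from maximum entropy:
R = H_max - H(X)

Maximum entropy for 4 symbols: H_max = log_2(4) = 2.0000 bits
Actual entropy: H(X) = 1.5488 bits
Redundancy: R = 2.0000 - 1.5488 = 0.4512 bits

This redundancy represents potential for compression: the source could be compressed by 0.4512 bits per symbol.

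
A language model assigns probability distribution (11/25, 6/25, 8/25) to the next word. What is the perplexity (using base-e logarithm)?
2.9106

Perplexity is e^H (or exp(H) for natural log).

First, H = -Σ p log p = 1.0684 nats
Perplexity = e^1.0684 = 2.9106

Interpretation: The model's uncertainty is equivalent to choosing uniformly among 2.9 options.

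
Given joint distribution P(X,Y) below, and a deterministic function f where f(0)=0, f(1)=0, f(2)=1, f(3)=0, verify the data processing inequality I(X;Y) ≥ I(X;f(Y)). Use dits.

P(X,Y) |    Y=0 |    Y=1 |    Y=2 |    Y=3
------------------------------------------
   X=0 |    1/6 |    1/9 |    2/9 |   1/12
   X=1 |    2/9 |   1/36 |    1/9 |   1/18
I(X;Y) = 0.0167, I(X;f(Y)) = 0.0031, inequality holds: 0.0167 ≥ 0.0031

Data Processing Inequality: For any Markov chain X → Y → Z, we have I(X;Y) ≥ I(X;Z).

Here Z = f(Y) is a deterministic function of Y, forming X → Y → Z.

Original I(X;Y) = 0.0167 dits

After applying f:
P(X,Z) where Z=f(Y):
- P(X,Z=0) = P(X,Y=0) + P(X,Y=1) + P(X,Y=3)
- P(X,Z=1) = P(X,Y=2)

I(X;Z) = I(X;f(Y)) = 0.0031 dits

Verification: 0.0167 ≥ 0.0031 ✓

Information cannot be created by processing; the function f can only lose information about X.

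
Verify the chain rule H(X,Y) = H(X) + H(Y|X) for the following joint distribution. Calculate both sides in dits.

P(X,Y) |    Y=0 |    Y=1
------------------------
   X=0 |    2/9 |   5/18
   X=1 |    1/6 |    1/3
H(X,Y) = 0.5884, H(X) = 0.3010, H(Y|X) = 0.2874 (all in dits)

Chain rule: H(X,Y) = H(X) + H(Y|X)

Left side — joint entropy directly:
H(X,Y) = -Σ p(x,y) log p(x,y) = 0.5884 dits

Right side — compute H(Y|X) from the conditional distributions:
P(X) = (1/2, 1/2), so H(X) = 0.3010 dits
H(Y|X) = Σ_x P(X=x) · H(Y|X=x):
  P(Y|X=0) = (4/9, 5/9), H(Y|X=0) = 0.2983, weight P(X=0) = 1/2
  P(Y|X=1) = (1/3, 2/3), H(Y|X=1) = 0.2764, weight P(X=1) = 1/2
H(Y|X) = 0.2874 dits

H(X) + H(Y|X) = 0.3010 + 0.2874 = 0.5884 dits

Both sides equal 0.5884 dits. ✓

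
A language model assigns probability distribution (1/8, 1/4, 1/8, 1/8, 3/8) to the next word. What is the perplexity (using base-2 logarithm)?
4.4557

Perplexity is 2^H (or exp(H) for natural log).

First, H = -Σ p log p = 2.1556 bits
Perplexity = 2^2.1556 = 4.4557

Interpretation: The model's uncertainty is equivalent to choosing uniformly among 4.5 options.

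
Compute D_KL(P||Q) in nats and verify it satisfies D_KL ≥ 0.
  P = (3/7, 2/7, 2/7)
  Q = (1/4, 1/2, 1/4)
0.1093 nats

KL divergence satisfies the Gibbs inequality: D_KL(P||Q) ≥ 0 for all distributions P, Q.

D_KL(P||Q) = Σ p(x) log(p(x)/q(x))
Term by term:
  x=0: 3/7 × log_e[(3/7)/(1/4)] = 0.2310
  x=1: 2/7 × log_e[(2/7)/(1/2)] = -0.1599
  x=2: 2/7 × log_e[(2/7)/(1/4)] = 0.0382
D_KL(P||Q) = 0.1093 nats

D_KL(P||Q) = 0.1093 ≥ 0 ✓

This non-negativity is a fundamental property: relative entropy cannot be negative because it measures how different Q is from P.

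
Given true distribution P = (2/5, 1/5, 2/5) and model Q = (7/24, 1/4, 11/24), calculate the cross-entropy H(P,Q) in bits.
1.5613 bits

Cross-entropy: H(P,Q) = -Σ p(x) log q(x)

Alternatively: H(P,Q) = H(P) + D_KL(P||Q)
H(P) = 1.5219 bits
D_KL(P||Q) = 0.0393 bits

H(P,Q) = 1.5219 + 0.0393 = 1.5613 bits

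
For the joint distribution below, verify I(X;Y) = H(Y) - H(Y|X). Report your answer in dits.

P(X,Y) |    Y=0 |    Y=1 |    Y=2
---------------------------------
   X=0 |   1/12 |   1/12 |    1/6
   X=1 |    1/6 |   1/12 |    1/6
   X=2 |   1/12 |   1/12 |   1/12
I(X;Y) = 0.0073 dits

Mutual information has multiple equivalent forms:
- I(X;Y) = H(X) - H(X|Y)
- I(X;Y) = H(Y) - H(Y|X)
- I(X;Y) = H(X) + H(Y) - H(X,Y)

Computing all quantities:
H(X) = 0.4680, H(Y) = 0.4680, H(X,Y) = 0.9287
H(X|Y) = 0.4607, H(Y|X) = 0.4607

Verification:
H(X) - H(X|Y) = 0.4680 - 0.4607 = 0.0073
H(Y) - H(Y|X) = 0.4680 - 0.4607 = 0.0073
H(X) + H(Y) - H(X,Y) = 0.4680 + 0.4680 - 0.9287 = 0.0073

All forms give I(X;Y) = 0.0073 dits. ✓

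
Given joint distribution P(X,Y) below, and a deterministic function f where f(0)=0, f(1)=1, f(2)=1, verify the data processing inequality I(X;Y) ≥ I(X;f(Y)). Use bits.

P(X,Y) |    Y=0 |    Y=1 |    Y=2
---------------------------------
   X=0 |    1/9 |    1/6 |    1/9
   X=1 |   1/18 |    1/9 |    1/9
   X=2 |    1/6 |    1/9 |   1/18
I(X;Y) = 0.0570, I(X;f(Y)) = 0.0488, inequality holds: 0.0570 ≥ 0.0488

Data Processing Inequality: For any Markov chain X → Y → Z, we have I(X;Y) ≥ I(X;Z).

Here Z = f(Y) is a deterministic function of Y, forming X → Y → Z.

Original I(X;Y) = 0.0570 bits

After applying f:
P(X,Z) where Z=f(Y):
- P(X,Z=0) = P(X,Y=0)
- P(X,Z=1) = P(X,Y=1) + P(X,Y=2)

I(X;Z) = I(X;f(Y)) = 0.0488 bits

Verification: 0.0570 ≥ 0.0488 ✓

Information cannot be created by processing; the function f can only lose information about X.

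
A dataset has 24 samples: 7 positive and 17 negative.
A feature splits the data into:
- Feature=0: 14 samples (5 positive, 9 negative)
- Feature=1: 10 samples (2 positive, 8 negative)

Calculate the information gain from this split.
0.0216 bits

Information Gain = H(Y) - H(Y|Feature)

Before split:
P(positive) = 7/24 = 0.2917
H(Y) = 0.8709 bits

After split:
Feature=0: H = 0.9403 bits (weight = 14/24)
Feature=1: H = 0.7219 bits (weight = 10/24)
H(Y|Feature) = (14/24)×0.9403 + (10/24)×0.7219 = 0.8493 bits

Information Gain = 0.8709 - 0.8493 = 0.0216 bits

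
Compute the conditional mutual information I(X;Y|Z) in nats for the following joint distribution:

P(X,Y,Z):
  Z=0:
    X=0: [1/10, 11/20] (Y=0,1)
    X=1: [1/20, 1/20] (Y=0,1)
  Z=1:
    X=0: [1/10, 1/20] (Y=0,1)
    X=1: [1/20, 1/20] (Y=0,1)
0.0304 nats

Conditional mutual information: I(X;Y|Z) = H(X|Z) + H(Y|Z) - H(X,Y|Z)

H(Z) = 0.5623
H(X,Z) = 1.0251 → H(X|Z) = 0.4628
H(Y,Z) = 1.1059 → H(Y|Z) = 0.5436
H(X,Y,Z) = 1.5383 → H(X,Y|Z) = 0.9759

I(X;Y|Z) = 0.4628 + 0.5436 - 0.9759 = 0.0304 nats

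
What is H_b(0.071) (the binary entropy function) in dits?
0.1113 dits

The binary entropy function is:
H(p) = -p log(p) - (1-p) log(1-p)

H(0.071) = -0.071 × log_10(0.071) - 0.929 × log_10(0.929)
H(0.071) = 0.1113 dits

Note: Binary entropy is maximized at p=0.5 (H=1 bit) and minimized at p=0 or p=1 (H=0).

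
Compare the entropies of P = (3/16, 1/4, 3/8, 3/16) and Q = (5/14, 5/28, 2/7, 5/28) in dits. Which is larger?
P

Computing entropies in dits:
H(P) = 0.5829
H(Q) = 0.5824

Distribution P has higher entropy.

Intuition: The distribution closer to uniform (more spread out) has higher entropy.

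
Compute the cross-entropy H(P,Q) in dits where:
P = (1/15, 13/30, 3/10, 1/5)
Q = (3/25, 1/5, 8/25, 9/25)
0.6015 dits

Cross-entropy: H(P,Q) = -Σ p(x) log q(x)

Alternatively: H(P,Q) = H(P) + D_KL(P||Q)
H(P) = 0.5324 dits
D_KL(P||Q) = 0.0690 dits

H(P,Q) = 0.5324 + 0.0690 = 0.6015 dits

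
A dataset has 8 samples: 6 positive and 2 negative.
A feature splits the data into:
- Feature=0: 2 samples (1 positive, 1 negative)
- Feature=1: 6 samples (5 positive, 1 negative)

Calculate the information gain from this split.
0.0738 bits

Information Gain = H(Y) - H(Y|Feature)

Before split:
P(positive) = 6/8 = 0.7500
H(Y) = 0.8113 bits

After split:
Feature=0: H = 1.0000 bits (weight = 2/8)
Feature=1: H = 0.6500 bits (weight = 6/8)
H(Y|Feature) = (2/8)×1.0000 + (6/8)×0.6500 = 0.7375 bits

Information Gain = 0.8113 - 0.7375 = 0.0738 bits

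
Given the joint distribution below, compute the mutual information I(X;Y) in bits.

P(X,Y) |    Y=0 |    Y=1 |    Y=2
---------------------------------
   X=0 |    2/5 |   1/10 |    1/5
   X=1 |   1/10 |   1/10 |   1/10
0.0448 bits

Mutual information: I(X;Y) = H(X) + H(Y) - H(X,Y)

Marginals:
P(X) = (7/10, 3/10), H(X) = 0.8813 bits
P(Y) = (1/2, 1/5, 3/10), H(Y) = 1.4855 bits

Joint entropy: H(X,Y) = 2.3219 bits

I(X;Y) = 0.8813 + 1.4855 - 2.3219 = 0.0448 bits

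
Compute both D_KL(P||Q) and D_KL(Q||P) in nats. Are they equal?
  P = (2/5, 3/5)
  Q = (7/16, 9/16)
D_KL(P||Q) = 0.0029, D_KL(Q||P) = 0.0029

KL divergence is not symmetric: D_KL(P||Q) ≠ D_KL(Q||P) in general.

D_KL(P||Q) = 0.0029 nats
D_KL(Q||P) = 0.0029 nats

In this case they happen to be equal (to 4 decimal places).

This asymmetry is why KL divergence is not a true distance metric.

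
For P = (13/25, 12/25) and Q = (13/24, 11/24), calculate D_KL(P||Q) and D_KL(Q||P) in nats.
D_KL(P||Q) = 0.0009, D_KL(Q||P) = 0.0009

KL divergence is not symmetric: D_KL(P||Q) ≠ D_KL(Q||P) in general.

D_KL(P||Q) = 0.0009 nats
D_KL(Q||P) = 0.0009 nats

In this case they happen to be equal (to 4 decimal places).

This asymmetry is why KL divergence is not a true distance metric.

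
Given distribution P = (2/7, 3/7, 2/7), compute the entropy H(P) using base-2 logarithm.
1.5567 bits

Shannon entropy is H(X) = -Σ p(x) log p(x).

For P = (2/7, 3/7, 2/7):
H = -2/7 × log_2(2/7) -3/7 × log_2(3/7) -2/7 × log_2(2/7)
H = 1.5567 bits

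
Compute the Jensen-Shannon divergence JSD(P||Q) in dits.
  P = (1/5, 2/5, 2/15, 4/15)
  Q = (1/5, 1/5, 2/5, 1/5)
0.0236 dits

Jensen-Shannon divergence is:
JSD(P||Q) = 0.5 × D_KL(P||M) + 0.5 × D_KL(Q||M)
where M = 0.5 × (P + Q) is the mixture distribution.

M = 0.5 × (1/5, 2/5, 2/15, 4/15) + 0.5 × (1/5, 1/5, 2/5, 1/5) = (1/5, 3/10, 4/15, 7/30)

D_KL(P||M) = 0.0253 dits
D_KL(Q||M) = 0.0218 dits

JSD(P||Q) = 0.5 × 0.0253 + 0.5 × 0.0218 = 0.0236 dits

Unlike KL divergence, JSD is symmetric and bounded: 0 ≤ JSD ≤ log(2).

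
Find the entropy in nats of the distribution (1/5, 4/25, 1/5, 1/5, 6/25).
1.6014 nats

Shannon entropy is H(X) = -Σ p(x) log p(x).

For P = (1/5, 4/25, 1/5, 1/5, 6/25):
H = -1/5 × log_e(1/5) -4/25 × log_e(4/25) -1/5 × log_e(1/5) -1/5 × log_e(1/5) -6/25 × log_e(6/25)
H = 1.6014 nats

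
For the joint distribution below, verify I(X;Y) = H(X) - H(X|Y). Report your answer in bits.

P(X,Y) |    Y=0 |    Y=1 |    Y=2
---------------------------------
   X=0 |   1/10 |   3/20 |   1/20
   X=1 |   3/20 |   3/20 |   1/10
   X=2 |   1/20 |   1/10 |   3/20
I(X;Y) = 0.0710 bits

Mutual information has multiple equivalent forms:
- I(X;Y) = H(X) - H(X|Y)
- I(X;Y) = H(Y) - H(Y|X)
- I(X;Y) = H(X) + H(Y) - H(X,Y)

Computing all quantities:
H(X) = 1.5710, H(Y) = 1.5710, H(X,Y) = 3.0710
H(X|Y) = 1.5000, H(Y|X) = 1.5000

Verification:
H(X) - H(X|Y) = 1.5710 - 1.5000 = 0.0710
H(Y) - H(Y|X) = 1.5710 - 1.5000 = 0.0710
H(X) + H(Y) - H(X,Y) = 1.5710 + 1.5710 - 3.0710 = 0.0710

All forms give I(X;Y) = 0.0710 bits. ✓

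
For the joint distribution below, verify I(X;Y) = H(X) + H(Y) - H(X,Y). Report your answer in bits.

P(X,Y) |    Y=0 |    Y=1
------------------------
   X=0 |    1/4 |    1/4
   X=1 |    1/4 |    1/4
I(X;Y) = 0.0000 bits

Mutual information has multiple equivalent forms:
- I(X;Y) = H(X) - H(X|Y)
- I(X;Y) = H(Y) - H(Y|X)
- I(X;Y) = H(X) + H(Y) - H(X,Y)

Computing all quantities:
H(X) = 1.0000, H(Y) = 1.0000, H(X,Y) = 2.0000
H(X|Y) = 1.0000, H(Y|X) = 1.0000

Verification:
H(X) - H(X|Y) = 1.0000 - 1.0000 = 0.0000
H(Y) - H(Y|X) = 1.0000 - 1.0000 = 0.0000
H(X) + H(Y) - H(X,Y) = 1.0000 + 1.0000 - 2.0000 = 0.0000

All forms give I(X;Y) = 0.0000 bits. ✓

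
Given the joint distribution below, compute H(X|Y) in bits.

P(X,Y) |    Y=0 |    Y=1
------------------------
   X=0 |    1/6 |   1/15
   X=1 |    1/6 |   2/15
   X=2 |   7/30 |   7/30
1.5023 bits

Using the chain rule: H(X|Y) = H(X,Y) - H(Y)

First, compute H(X,Y) = 2.4895 bits

Marginal P(Y) = (17/30, 13/30)
H(Y) = 0.9871 bits

H(X|Y) = H(X,Y) - H(Y) = 2.4895 - 0.9871 = 1.5023 bits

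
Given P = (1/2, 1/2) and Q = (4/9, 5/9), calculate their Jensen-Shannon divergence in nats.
0.0015 nats

Jensen-Shannon divergence is:
JSD(P||Q) = 0.5 × D_KL(P||M) + 0.5 × D_KL(Q||M)
where M = 0.5 × (P + Q) is the mixture distribution.

M = 0.5 × (1/2, 1/2) + 0.5 × (4/9, 5/9) = (17/36, 19/36)

D_KL(P||M) = 0.0015 nats
D_KL(Q||M) = 0.0016 nats

JSD(P||Q) = 0.5 × 0.0015 + 0.5 × 0.0016 = 0.0015 nats

Unlike KL divergence, JSD is symmetric and bounded: 0 ≤ JSD ≤ log(2).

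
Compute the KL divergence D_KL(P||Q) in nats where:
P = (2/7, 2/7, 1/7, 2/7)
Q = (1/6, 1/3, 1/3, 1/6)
0.1429 nats

KL divergence: D_KL(P||Q) = Σ p(x) log(p(x)/q(x))

Computing term by term:
  x=0: 2/7 × log_e[(2/7)/(1/6)] = 2/7 × 0.5390 = 0.1540
  x=1: 2/7 × log_e[(2/7)/(1/3)] = 2/7 × -0.1542 = -0.0440
  x=2: 1/7 × log_e[(1/7)/(1/3)] = 1/7 × -0.8473 = -0.1210
  x=3: 2/7 × log_e[(2/7)/(1/6)] = 2/7 × 0.5390 = 0.1540

D_KL(P||Q) = 0.1429 nats

Note: KL divergence is always non-negative and equals 0 iff P = Q.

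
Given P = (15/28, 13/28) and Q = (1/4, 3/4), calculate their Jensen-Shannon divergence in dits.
0.0189 dits

Jensen-Shannon divergence is:
JSD(P||Q) = 0.5 × D_KL(P||M) + 0.5 × D_KL(Q||M)
where M = 0.5 × (P + Q) is the mixture distribution.

M = 0.5 × (15/28, 13/28) + 0.5 × (1/4, 3/4) = (11/28, 17/28)

D_KL(P||M) = 0.0181 dits
D_KL(Q||M) = 0.0198 dits

JSD(P||Q) = 0.5 × 0.0181 + 0.5 × 0.0198 = 0.0189 dits

Unlike KL divergence, JSD is symmetric and bounded: 0 ≤ JSD ≤ log(2).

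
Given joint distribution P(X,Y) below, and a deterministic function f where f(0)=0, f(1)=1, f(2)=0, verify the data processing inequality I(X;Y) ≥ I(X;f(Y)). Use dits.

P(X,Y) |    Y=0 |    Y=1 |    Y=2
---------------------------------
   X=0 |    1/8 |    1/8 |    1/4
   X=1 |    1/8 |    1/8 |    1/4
I(X;Y) = 0.0000, I(X;f(Y)) = 0.0000, inequality holds: 0.0000 ≥ 0.0000

Data Processing Inequality: For any Markov chain X → Y → Z, we have I(X;Y) ≥ I(X;Z).

Here Z = f(Y) is a deterministic function of Y, forming X → Y → Z.

Original I(X;Y) = 0.0000 dits

After applying f:
P(X,Z) where Z=f(Y):
- P(X,Z=0) = P(X,Y=0) + P(X,Y=2)
- P(X,Z=1) = P(X,Y=1)

I(X;Z) = I(X;f(Y)) = 0.0000 dits

Verification: 0.0000 ≥ 0.0000 ✓

Information cannot be created by processing; the function f can only lose information about X.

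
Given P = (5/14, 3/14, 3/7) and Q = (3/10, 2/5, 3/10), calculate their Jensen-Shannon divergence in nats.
0.0212 nats

Jensen-Shannon divergence is:
JSD(P||Q) = 0.5 × D_KL(P||M) + 0.5 × D_KL(Q||M)
where M = 0.5 × (P + Q) is the mixture distribution.

M = 0.5 × (5/14, 3/14, 3/7) + 0.5 × (3/10, 2/5, 3/10) = (0.328571, 0.307143, 0.364286)

D_KL(P||M) = 0.0223 nats
D_KL(Q||M) = 0.0201 nats

JSD(P||Q) = 0.5 × 0.0223 + 0.5 × 0.0201 = 0.0212 nats

Unlike KL divergence, JSD is symmetric and bounded: 0 ≤ JSD ≤ log(2).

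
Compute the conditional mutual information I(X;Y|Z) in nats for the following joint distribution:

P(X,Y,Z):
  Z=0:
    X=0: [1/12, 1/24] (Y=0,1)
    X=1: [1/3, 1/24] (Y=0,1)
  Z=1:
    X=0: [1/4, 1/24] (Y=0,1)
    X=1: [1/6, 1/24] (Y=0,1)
0.0163 nats

Conditional mutual information: I(X;Y|Z) = H(X|Z) + H(Y|Z) - H(X,Y|Z)

H(Z) = 0.6931
H(X,Z) = 1.3139 → H(X|Z) = 0.6208
H(Y,Z) = 1.1437 → H(Y|Z) = 0.4506
H(X,Y,Z) = 1.7482 → H(X,Y|Z) = 1.0550

I(X;Y|Z) = 0.6208 + 0.4506 - 1.0550 = 0.0163 nats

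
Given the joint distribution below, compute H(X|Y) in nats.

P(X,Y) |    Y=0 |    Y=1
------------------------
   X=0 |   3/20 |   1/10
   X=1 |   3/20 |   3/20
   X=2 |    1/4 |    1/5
1.0643 nats

Using the chain rule: H(X|Y) = H(X,Y) - H(Y)

First, compute H(X,Y) = 1.7524 nats

Marginal P(Y) = (11/20, 9/20)
H(Y) = 0.6881 nats

H(X|Y) = H(X,Y) - H(Y) = 1.7524 - 0.6881 = 1.0643 nats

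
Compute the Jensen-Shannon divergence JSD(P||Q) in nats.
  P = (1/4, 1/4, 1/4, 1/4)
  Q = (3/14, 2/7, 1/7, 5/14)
0.0134 nats

Jensen-Shannon divergence is:
JSD(P||Q) = 0.5 × D_KL(P||M) + 0.5 × D_KL(Q||M)
where M = 0.5 × (P + Q) is the mixture distribution.

M = 0.5 × (1/4, 1/4, 1/4, 1/4) + 0.5 × (3/14, 2/7, 1/7, 5/14) = (0.232143, 0.267857, 0.196429, 0.303571)

D_KL(P||M) = 0.0130 nats
D_KL(Q||M) = 0.0138 nats

JSD(P||Q) = 0.5 × 0.0130 + 0.5 × 0.0138 = 0.0134 nats

Unlike KL divergence, JSD is symmetric and bounded: 0 ≤ JSD ≤ log(2).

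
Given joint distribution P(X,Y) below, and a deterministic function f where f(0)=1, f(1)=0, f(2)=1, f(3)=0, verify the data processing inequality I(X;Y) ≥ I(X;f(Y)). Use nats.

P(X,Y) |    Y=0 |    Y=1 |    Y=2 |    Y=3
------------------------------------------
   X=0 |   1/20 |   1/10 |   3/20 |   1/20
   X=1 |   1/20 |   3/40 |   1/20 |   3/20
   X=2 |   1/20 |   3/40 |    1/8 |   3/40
I(X;Y) = 0.0584, I(X;f(Y)) = 0.0280, inequality holds: 0.0584 ≥ 0.0280

Data Processing Inequality: For any Markov chain X → Y → Z, we have I(X;Y) ≥ I(X;Z).

Here Z = f(Y) is a deterministic function of Y, forming X → Y → Z.

Original I(X;Y) = 0.0584 nats

After applying f:
P(X,Z) where Z=f(Y):
- P(X,Z=0) = P(X,Y=1) + P(X,Y=3)
- P(X,Z=1) = P(X,Y=0) + P(X,Y=2)

I(X;Z) = I(X;f(Y)) = 0.0280 nats

Verification: 0.0584 ≥ 0.0280 ✓

Information cannot be created by processing; the function f can only lose information about X.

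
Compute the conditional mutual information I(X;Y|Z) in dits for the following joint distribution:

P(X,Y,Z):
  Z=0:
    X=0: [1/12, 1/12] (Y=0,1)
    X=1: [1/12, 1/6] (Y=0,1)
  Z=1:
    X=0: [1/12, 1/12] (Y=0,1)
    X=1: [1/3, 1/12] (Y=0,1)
0.0133 dits

Conditional mutual information: I(X;Y|Z) = H(X|Z) + H(Y|Z) - H(X,Y|Z)

H(Z) = 0.2950
H(X,Z) = 0.5683 → H(X|Z) = 0.2734
H(Y,Z) = 0.5683 → H(Y|Z) = 0.2734
H(X,Y,Z) = 0.8283 → H(X,Y|Z) = 0.5334

I(X;Y|Z) = 0.2734 + 0.2734 - 0.5334 = 0.0133 dits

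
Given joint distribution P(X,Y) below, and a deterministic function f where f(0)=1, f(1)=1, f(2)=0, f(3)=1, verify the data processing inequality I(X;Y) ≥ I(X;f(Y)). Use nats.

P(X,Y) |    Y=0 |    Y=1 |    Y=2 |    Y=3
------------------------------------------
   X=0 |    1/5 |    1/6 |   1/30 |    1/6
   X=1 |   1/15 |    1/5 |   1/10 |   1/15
I(X;Y) = 0.0671, I(X;f(Y)) = 0.0318, inequality holds: 0.0671 ≥ 0.0318

Data Processing Inequality: For any Markov chain X → Y → Z, we have I(X;Y) ≥ I(X;Z).

Here Z = f(Y) is a deterministic function of Y, forming X → Y → Z.

Original I(X;Y) = 0.0671 nats

After applying f:
P(X,Z) where Z=f(Y):
- P(X,Z=0) = P(X,Y=2)
- P(X,Z=1) = P(X,Y=0) + P(X,Y=1) + P(X,Y=3)

I(X;Z) = I(X;f(Y)) = 0.0318 nats

Verification: 0.0671 ≥ 0.0318 ✓

Information cannot be created by processing; the function f can only lose information about X.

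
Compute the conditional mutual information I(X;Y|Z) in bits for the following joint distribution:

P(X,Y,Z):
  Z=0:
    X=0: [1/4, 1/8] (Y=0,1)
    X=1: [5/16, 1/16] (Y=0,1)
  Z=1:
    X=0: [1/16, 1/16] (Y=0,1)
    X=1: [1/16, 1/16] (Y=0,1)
0.0203 bits

Conditional mutual information: I(X;Y|Z) = H(X|Z) + H(Y|Z) - H(X,Y|Z)

H(Z) = 0.8113
H(X,Z) = 1.8113 → H(X|Z) = 1.0000
H(Y,Z) = 1.6697 → H(Y|Z) = 0.8585
H(X,Y,Z) = 2.6494 → H(X,Y|Z) = 1.8381

I(X;Y|Z) = 1.0000 + 0.8585 - 1.8381 = 0.0203 bits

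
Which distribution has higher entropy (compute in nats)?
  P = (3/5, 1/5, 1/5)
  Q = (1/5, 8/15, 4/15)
Q

Computing entropies in nats:
H(P) = 0.9503
H(Q) = 1.0096

Distribution Q has higher entropy.

Intuition: The distribution closer to uniform (more spread out) has higher entropy.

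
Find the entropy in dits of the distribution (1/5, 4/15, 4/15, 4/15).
0.5990 dits

Shannon entropy is H(X) = -Σ p(x) log p(x).

For P = (1/5, 4/15, 4/15, 4/15):
H = -1/5 × log_10(1/5) -4/15 × log_10(4/15) -4/15 × log_10(4/15) -4/15 × log_10(4/15)
H = 0.5990 dits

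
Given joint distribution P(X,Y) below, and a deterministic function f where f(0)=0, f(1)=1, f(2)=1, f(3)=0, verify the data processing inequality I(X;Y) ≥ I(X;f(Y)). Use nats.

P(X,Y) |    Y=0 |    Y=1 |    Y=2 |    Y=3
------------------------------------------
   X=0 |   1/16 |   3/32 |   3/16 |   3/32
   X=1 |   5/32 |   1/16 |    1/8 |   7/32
I(X;Y) = 0.0481, I(X;f(Y)) = 0.0480, inequality holds: 0.0481 ≥ 0.0480

Data Processing Inequality: For any Markov chain X → Y → Z, we have I(X;Y) ≥ I(X;Z).

Here Z = f(Y) is a deterministic function of Y, forming X → Y → Z.

Original I(X;Y) = 0.0481 nats

After applying f:
P(X,Z) where Z=f(Y):
- P(X,Z=0) = P(X,Y=0) + P(X,Y=3)
- P(X,Z=1) = P(X,Y=1) + P(X,Y=2)

I(X;Z) = I(X;f(Y)) = 0.0480 nats

Verification: 0.0481 ≥ 0.0480 ✓

Information cannot be created by processing; the function f can only lose information about X.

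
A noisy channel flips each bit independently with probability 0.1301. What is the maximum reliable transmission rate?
0.4423 bits

For a binary symmetric channel (BSC) with error probability p:
Capacity C = 1 - H(p) bits per symbol

where H(p) = -p log₂(p) - (1-p) log₂(1-p) is the binary entropy function.

H(0.1301) = 0.5577 bits
C = 1 - 0.5577 = 0.4423 bits per symbol

This means we can reliably transmit up to 0.4423 bits of information per channel use.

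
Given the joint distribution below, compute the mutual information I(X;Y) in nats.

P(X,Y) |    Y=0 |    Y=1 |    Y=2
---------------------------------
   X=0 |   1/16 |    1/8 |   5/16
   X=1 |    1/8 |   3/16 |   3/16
0.0327 nats

Mutual information: I(X;Y) = H(X) + H(Y) - H(X,Y)

Marginals:
P(X) = (1/2, 1/2), H(X) = 0.6931 nats
P(Y) = (3/16, 5/16, 1/2), H(Y) = 1.0239 nats

Joint entropy: H(X,Y) = 1.6844 nats

I(X;Y) = 0.6931 + 1.0239 - 1.6844 = 0.0327 nats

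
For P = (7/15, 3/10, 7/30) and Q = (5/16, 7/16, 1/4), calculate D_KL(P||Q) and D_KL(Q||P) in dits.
D_KL(P||Q) = 0.0251, D_KL(Q||P) = 0.0248

KL divergence is not symmetric: D_KL(P||Q) ≠ D_KL(Q||P) in general.

D_KL(P||Q) = 0.0251 dits
D_KL(Q||P) = 0.0248 dits

No, they are not equal!

This asymmetry is why KL divergence is not a true distance metric.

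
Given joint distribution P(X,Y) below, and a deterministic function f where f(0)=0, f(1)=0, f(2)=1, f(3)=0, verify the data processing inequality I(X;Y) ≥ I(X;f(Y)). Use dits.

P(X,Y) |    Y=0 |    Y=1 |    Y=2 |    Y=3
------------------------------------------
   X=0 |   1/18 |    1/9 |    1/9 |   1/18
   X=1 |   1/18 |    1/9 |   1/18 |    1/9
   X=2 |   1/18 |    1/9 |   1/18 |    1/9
I(X;Y) = 0.0110, I(X;f(Y)) = 0.0075, inequality holds: 0.0110 ≥ 0.0075

Data Processing Inequality: For any Markov chain X → Y → Z, we have I(X;Y) ≥ I(X;Z).

Here Z = f(Y) is a deterministic function of Y, forming X → Y → Z.

Original I(X;Y) = 0.0110 dits

After applying f:
P(X,Z) where Z=f(Y):
- P(X,Z=0) = P(X,Y=0) + P(X,Y=1) + P(X,Y=3)
- P(X,Z=1) = P(X,Y=2)

I(X;Z) = I(X;f(Y)) = 0.0075 dits

Verification: 0.0110 ≥ 0.0075 ✓

Information cannot be created by processing; the function f can only lose information about X.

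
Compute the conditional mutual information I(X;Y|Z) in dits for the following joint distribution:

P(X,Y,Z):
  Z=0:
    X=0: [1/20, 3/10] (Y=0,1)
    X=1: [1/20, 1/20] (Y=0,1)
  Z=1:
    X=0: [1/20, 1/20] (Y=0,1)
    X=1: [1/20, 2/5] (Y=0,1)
0.0261 dits

Conditional mutual information: I(X;Y|Z) = H(X|Z) + H(Y|Z) - H(X,Y|Z)

H(Z) = 0.2989
H(X,Z) = 0.5156 → H(X|Z) = 0.2168
H(Y,Z) = 0.5156 → H(Y|Z) = 0.2168
H(X,Y,Z) = 0.7063 → H(X,Y|Z) = 0.4075

I(X;Y|Z) = 0.2168 + 0.2168 - 0.4075 = 0.0261 dits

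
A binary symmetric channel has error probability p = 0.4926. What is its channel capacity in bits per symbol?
0.0002 bits

For a binary symmetric channel (BSC) with error probability p:
Capacity C = 1 - H(p) bits per symbol

where H(p) = -p log₂(p) - (1-p) log₂(1-p) is the binary entropy function.

H(0.4926) = 0.9998 bits
C = 1 - 0.9998 = 0.0002 bits per symbol

This means we can reliably transmit up to 0.0002 bits of information per channel use.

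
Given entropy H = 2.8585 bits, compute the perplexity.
7.2526

Perplexity is 2^H (or exp(H) for natural log).

H = 2.8585 bits
Perplexity = 2^2.8585 = 7.2526

Interpretation: The model's uncertainty is equivalent to choosing uniformly among 7.3 options.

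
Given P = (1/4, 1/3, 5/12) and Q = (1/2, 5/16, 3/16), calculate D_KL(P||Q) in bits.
0.2610 bits

KL divergence: D_KL(P||Q) = Σ p(x) log(p(x)/q(x))

Computing term by term:
  x=0: 1/4 × log_2[(1/4)/(1/2)] = 1/4 × -1.0000 = -0.2500
  x=1: 1/3 × log_2[(1/3)/(5/16)] = 1/3 × 0.0931 = 0.0310
  x=2: 5/12 × log_2[(5/12)/(3/16)] = 5/12 × 1.1520 = 0.4800

D_KL(P||Q) = 0.2610 bits

Note: KL divergence is always non-negative and equals 0 iff P = Q.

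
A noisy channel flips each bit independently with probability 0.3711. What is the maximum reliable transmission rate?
0.0485 bits

For a binary symmetric channel (BSC) with error probability p:
Capacity C = 1 - H(p) bits per symbol

where H(p) = -p log₂(p) - (1-p) log₂(1-p) is the binary entropy function.

H(0.3711) = 0.9515 bits
C = 1 - 0.9515 = 0.0485 bits per symbol

This means we can reliably transmit up to 0.0485 bits of information per channel use.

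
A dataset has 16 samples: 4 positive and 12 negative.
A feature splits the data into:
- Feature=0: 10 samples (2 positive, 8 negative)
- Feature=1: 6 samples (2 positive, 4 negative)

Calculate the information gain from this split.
0.0157 bits

Information Gain = H(Y) - H(Y|Feature)

Before split:
P(positive) = 4/16 = 0.2500
H(Y) = 0.8113 bits

After split:
Feature=0: H = 0.7219 bits (weight = 10/16)
Feature=1: H = 0.9183 bits (weight = 6/16)
H(Y|Feature) = (10/16)×0.7219 + (6/16)×0.9183 = 0.7956 bits

Information Gain = 0.8113 - 0.7956 = 0.0157 bits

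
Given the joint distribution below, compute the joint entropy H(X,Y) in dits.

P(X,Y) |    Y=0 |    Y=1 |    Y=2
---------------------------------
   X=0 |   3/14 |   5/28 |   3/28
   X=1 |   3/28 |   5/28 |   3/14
0.7618 dits

Joint entropy is H(X,Y) = -Σ_{x,y} p(x,y) log p(x,y).

Summing over all non-zero entries:
H(X,Y) = -[3/14·log_10(3/14) + 5/28·log_10(5/28) + 3/28·log_10(3/28) + 3/28·log_10(3/28) + 5/28·log_10(5/28) + 3/14·log_10(3/14)]
H(X,Y) = 0.7618 dits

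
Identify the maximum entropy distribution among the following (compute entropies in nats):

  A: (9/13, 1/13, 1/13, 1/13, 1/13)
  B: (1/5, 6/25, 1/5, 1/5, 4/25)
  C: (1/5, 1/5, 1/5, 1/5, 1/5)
C

For a discrete distribution over n outcomes, entropy is maximized by the uniform distribution.

Computing entropies:
H(A) = 1.0438 nats
H(B) = 1.6014 nats
H(C) = 1.6094 nats

The uniform distribution (where all probabilities equal 1/5) achieves the maximum entropy of log_e(5) = 1.6094 nats.

Distribution C has the highest entropy.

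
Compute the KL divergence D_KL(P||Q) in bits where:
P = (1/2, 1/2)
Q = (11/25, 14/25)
0.0105 bits

KL divergence: D_KL(P||Q) = Σ p(x) log(p(x)/q(x))

Computing term by term:
  x=0: 1/2 × log_2[(1/2)/(11/25)] = 1/2 × 0.1844 = 0.0922
  x=1: 1/2 × log_2[(1/2)/(14/25)] = 1/2 × -0.1635 = -0.0817

D_KL(P||Q) = 0.0105 bits

Note: KL divergence is always non-negative and equals 0 iff P = Q.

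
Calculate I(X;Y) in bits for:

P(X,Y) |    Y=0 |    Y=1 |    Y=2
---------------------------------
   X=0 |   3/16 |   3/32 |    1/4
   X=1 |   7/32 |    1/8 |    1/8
0.0328 bits

Mutual information: I(X;Y) = H(X) + H(Y) - H(X,Y)

Marginals:
P(X) = (17/32, 15/32), H(X) = 0.9972 bits
P(Y) = (13/32, 7/32, 3/8), H(Y) = 1.5382 bits

Joint entropy: H(X,Y) = 2.5026 bits

I(X;Y) = 0.9972 + 1.5382 - 2.5026 = 0.0328 bits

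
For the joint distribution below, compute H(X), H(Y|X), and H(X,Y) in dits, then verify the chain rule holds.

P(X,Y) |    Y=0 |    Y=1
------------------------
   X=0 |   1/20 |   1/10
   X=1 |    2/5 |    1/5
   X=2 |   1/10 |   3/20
H(X,Y) = 0.6876, H(X) = 0.4072, H(Y|X) = 0.2804 (all in dits)

Chain rule: H(X,Y) = H(X) + H(Y|X)

Left side — joint entropy directly:
H(X,Y) = -Σ p(x,y) log p(x,y) = 0.6876 dits

Right side — compute H(Y|X) from the conditional distributions:
P(X) = (3/20, 3/5, 1/4), so H(X) = 0.4072 dits
H(Y|X) = Σ_x P(X=x) · H(Y|X=x):
  P(Y|X=0) = (1/3, 2/3), H(Y|X=0) = 0.2764, weight P(X=0) = 3/20
  P(Y|X=1) = (2/3, 1/3), H(Y|X=1) = 0.2764, weight P(X=1) = 3/5
  P(Y|X=2) = (2/5, 3/5), H(Y|X=2) = 0.2923, weight P(X=2) = 1/4
H(Y|X) = 0.2804 dits

H(X) + H(Y|X) = 0.4072 + 0.2804 = 0.6876 dits

Both sides equal 0.6876 dits. ✓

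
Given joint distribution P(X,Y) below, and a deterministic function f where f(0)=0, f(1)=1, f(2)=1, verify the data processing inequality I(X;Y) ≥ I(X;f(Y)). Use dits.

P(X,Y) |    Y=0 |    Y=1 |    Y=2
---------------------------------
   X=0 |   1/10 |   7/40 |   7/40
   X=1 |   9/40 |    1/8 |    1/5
I(X;Y) = 0.0107, I(X;f(Y)) = 0.0087, inequality holds: 0.0107 ≥ 0.0087

Data Processing Inequality: For any Markov chain X → Y → Z, we have I(X;Y) ≥ I(X;Z).

Here Z = f(Y) is a deterministic function of Y, forming X → Y → Z.

Original I(X;Y) = 0.0107 dits

After applying f:
P(X,Z) where Z=f(Y):
- P(X,Z=0) = P(X,Y=0)
- P(X,Z=1) = P(X,Y=1) + P(X,Y=2)

I(X;Z) = I(X;f(Y)) = 0.0087 dits

Verification: 0.0107 ≥ 0.0087 ✓

Information cannot be created by processing; the function f can only lose information about X.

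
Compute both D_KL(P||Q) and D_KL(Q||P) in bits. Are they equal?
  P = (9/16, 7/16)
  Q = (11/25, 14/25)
D_KL(P||Q) = 0.0435, D_KL(Q||P) = 0.0435

KL divergence is not symmetric: D_KL(P||Q) ≠ D_KL(Q||P) in general.

D_KL(P||Q) = 0.0435 bits
D_KL(Q||P) = 0.0435 bits

In this case they happen to be equal (to 4 decimal places).

This asymmetry is why KL divergence is not a true distance metric.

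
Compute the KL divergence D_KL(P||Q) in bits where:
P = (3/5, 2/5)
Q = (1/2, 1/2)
0.0290 bits

KL divergence: D_KL(P||Q) = Σ p(x) log(p(x)/q(x))

Computing term by term:
  x=0: 3/5 × log_2[(3/5)/(1/2)] = 3/5 × 0.2630 = 0.1578
  x=1: 2/5 × log_2[(2/5)/(1/2)] = 2/5 × -0.3219 = -0.1288

D_KL(P||Q) = 0.0290 bits

Note: KL divergence is always non-negative and equals 0 iff P = Q.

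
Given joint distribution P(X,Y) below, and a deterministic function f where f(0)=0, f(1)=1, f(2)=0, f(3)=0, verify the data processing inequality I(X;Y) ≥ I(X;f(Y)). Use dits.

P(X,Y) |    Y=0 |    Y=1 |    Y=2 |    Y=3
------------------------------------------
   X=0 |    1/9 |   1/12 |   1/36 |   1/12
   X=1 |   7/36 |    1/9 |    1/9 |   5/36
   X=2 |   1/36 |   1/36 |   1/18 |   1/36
I(X;Y) = 0.0133, I(X;f(Y)) = 0.0014, inequality holds: 0.0133 ≥ 0.0014

Data Processing Inequality: For any Markov chain X → Y → Z, we have I(X;Y) ≥ I(X;Z).

Here Z = f(Y) is a deterministic function of Y, forming X → Y → Z.

Original I(X;Y) = 0.0133 dits

After applying f:
P(X,Z) where Z=f(Y):
- P(X,Z=0) = P(X,Y=0) + P(X,Y=2) + P(X,Y=3)
- P(X,Z=1) = P(X,Y=1)

I(X;Z) = I(X;f(Y)) = 0.0014 dits

Verification: 0.0133 ≥ 0.0014 ✓

Information cannot be created by processing; the function f can only lose information about X.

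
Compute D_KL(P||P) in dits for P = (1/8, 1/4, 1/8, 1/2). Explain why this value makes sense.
0.0000 dits

KL divergence satisfies the Gibbs inequality: D_KL(P||Q) ≥ 0 for all distributions P, Q.

D_KL(P||Q) = Σ p(x) log(p(x)/q(x))
Each term is p(x) × log_10(p(x)/p(x)) = p(x) × log_10(1) = 0, so the sum is 0.
D_KL(P||Q) = 0.0000 dits

When P = Q, the KL divergence is exactly 0, as there is no 'divergence' between identical distributions.

This non-negativity is a fundamental property: relative entropy cannot be negative because it measures how different Q is from P.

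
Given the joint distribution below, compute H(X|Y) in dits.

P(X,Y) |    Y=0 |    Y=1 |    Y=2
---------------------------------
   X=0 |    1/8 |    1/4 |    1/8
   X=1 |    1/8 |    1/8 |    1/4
0.2826 dits

Using the chain rule: H(X|Y) = H(X,Y) - H(Y)

First, compute H(X,Y) = 0.7526 dits

Marginal P(Y) = (1/4, 3/8, 3/8)
H(Y) = 0.4700 dits

H(X|Y) = H(X,Y) - H(Y) = 0.7526 - 0.4700 = 0.2826 dits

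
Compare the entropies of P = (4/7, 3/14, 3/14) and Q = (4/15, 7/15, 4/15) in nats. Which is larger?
Q

Computing entropies in nats:
H(P) = 0.9800
H(Q) = 1.0606

Distribution Q has higher entropy.

Intuition: The distribution closer to uniform (more spread out) has higher entropy.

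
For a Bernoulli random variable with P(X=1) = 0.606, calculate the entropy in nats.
0.6705 nats

The binary entropy function is:
H(p) = -p log(p) - (1-p) log(1-p)

H(0.606) = -0.606 × log_e(0.606) - 0.394 × log_e(0.394)
H(0.606) = 0.6705 nats

Note: Binary entropy is maximized at p=0.5 (H=1 bit) and minimized at p=0 or p=1 (H=0).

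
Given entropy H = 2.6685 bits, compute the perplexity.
6.3577

Perplexity is 2^H (or exp(H) for natural log).

H = 2.6685 bits
Perplexity = 2^2.6685 = 6.3577

Interpretation: The model's uncertainty is equivalent to choosing uniformly among 6.4 options.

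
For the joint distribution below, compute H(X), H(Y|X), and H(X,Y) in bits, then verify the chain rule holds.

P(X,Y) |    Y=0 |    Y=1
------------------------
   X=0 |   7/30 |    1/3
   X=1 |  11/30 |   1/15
H(X,Y) = 1.8094, H(X) = 0.9871, H(Y|X) = 0.8223 (all in bits)

Chain rule: H(X,Y) = H(X) + H(Y|X)

Left side — joint entropy directly:
H(X,Y) = -Σ p(x,y) log p(x,y) = 1.8094 bits

Right side — compute H(Y|X) from the conditional distributions:
P(X) = (17/30, 13/30), so H(X) = 0.9871 bits
H(Y|X) = Σ_x P(X=x) · H(Y|X=x):
  P(Y|X=0) = (7/17, 10/17), H(Y|X=0) = 0.9774, weight P(X=0) = 17/30
  P(Y|X=1) = (11/13, 2/13), H(Y|X=1) = 0.6194, weight P(X=1) = 13/30
H(Y|X) = 0.8223 bits

H(X) + H(Y|X) = 0.9871 + 0.8223 = 1.8094 bits

Both sides equal 1.8094 bits. ✓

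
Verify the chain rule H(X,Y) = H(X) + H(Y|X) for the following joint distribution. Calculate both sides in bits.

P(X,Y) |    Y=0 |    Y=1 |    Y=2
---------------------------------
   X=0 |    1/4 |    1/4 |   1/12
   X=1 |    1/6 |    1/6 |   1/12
H(X,Y) = 2.4591, H(X) = 0.9799, H(Y|X) = 1.4793 (all in bits)

Chain rule: H(X,Y) = H(X) + H(Y|X)

Left side — joint entropy directly:
H(X,Y) = -Σ p(x,y) log p(x,y) = 2.4591 bits

Right side — compute H(Y|X) from the conditional distributions:
P(X) = (7/12, 5/12), so H(X) = 0.9799 bits
H(Y|X) = Σ_x P(X=x) · H(Y|X=x):
  P(Y|X=0) = (3/7, 3/7, 1/7), H(Y|X=0) = 1.4488, weight P(X=0) = 7/12
  P(Y|X=1) = (2/5, 2/5, 1/5), H(Y|X=1) = 1.5219, weight P(X=1) = 5/12
H(Y|X) = 1.4793 bits

H(X) + H(Y|X) = 0.9799 + 1.4793 = 2.4591 bits

Both sides equal 2.4591 bits. ✓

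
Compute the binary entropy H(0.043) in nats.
0.1774 nats

The binary entropy function is:
H(p) = -p log(p) - (1-p) log(1-p)

H(0.043) = -0.043 × log_e(0.043) - 0.957 × log_e(0.957)
H(0.043) = 0.1774 nats

Note: Binary entropy is maximized at p=0.5 (H=1 bit) and minimized at p=0 or p=1 (H=0).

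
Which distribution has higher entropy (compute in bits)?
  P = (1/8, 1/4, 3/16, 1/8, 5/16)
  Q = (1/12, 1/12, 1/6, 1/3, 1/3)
P

Computing entropies in bits:
H(P) = 2.2272
H(Q) = 2.0850

Distribution P has higher entropy.

Intuition: The distribution closer to uniform (more spread out) has higher entropy.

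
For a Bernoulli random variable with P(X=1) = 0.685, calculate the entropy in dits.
0.2706 dits

The binary entropy function is:
H(p) = -p log(p) - (1-p) log(1-p)

H(0.685) = -0.685 × log_10(0.685) - 0.315 × log_10(0.315)
H(0.685) = 0.2706 dits

Note: Binary entropy is maximized at p=0.5 (H=1 bit) and minimized at p=0 or p=1 (H=0).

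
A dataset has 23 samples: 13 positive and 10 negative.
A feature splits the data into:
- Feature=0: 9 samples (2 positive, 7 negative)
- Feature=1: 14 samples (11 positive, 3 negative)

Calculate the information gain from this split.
0.2324 bits

Information Gain = H(Y) - H(Y|Feature)

Before split:
P(positive) = 13/23 = 0.5652
H(Y) = 0.9877 bits

After split:
Feature=0: H = 0.7642 bits (weight = 9/23)
Feature=1: H = 0.7496 bits (weight = 14/23)
H(Y|Feature) = (9/23)×0.7642 + (14/23)×0.7496 = 0.7553 bits

Information Gain = 0.9877 - 0.7553 = 0.2324 bits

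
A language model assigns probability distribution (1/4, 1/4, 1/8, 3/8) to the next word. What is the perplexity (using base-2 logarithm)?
3.7467

Perplexity is 2^H (or exp(H) for natural log).

First, H = -Σ p log p = 1.9056 bits
Perplexity = 2^1.9056 = 3.7467

Interpretation: The model's uncertainty is equivalent to choosing uniformly among 3.7 options.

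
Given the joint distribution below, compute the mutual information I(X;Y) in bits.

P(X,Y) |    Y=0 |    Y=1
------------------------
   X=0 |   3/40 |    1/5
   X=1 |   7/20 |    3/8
0.0269 bits

Mutual information: I(X;Y) = H(X) + H(Y) - H(X,Y)

Marginals:
P(X) = (11/40, 29/40), H(X) = 0.8485 bits
P(Y) = (17/40, 23/40), H(Y) = 0.9837 bits

Joint entropy: H(X,Y) = 1.8054 bits

I(X;Y) = 0.8485 + 0.9837 - 1.8054 = 0.0269 bits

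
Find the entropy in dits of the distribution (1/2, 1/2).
0.3010 dits

Shannon entropy is H(X) = -Σ p(x) log p(x).

For P = (1/2, 1/2):
H = -1/2 × log_10(1/2) -1/2 × log_10(1/2)
H = 0.3010 dits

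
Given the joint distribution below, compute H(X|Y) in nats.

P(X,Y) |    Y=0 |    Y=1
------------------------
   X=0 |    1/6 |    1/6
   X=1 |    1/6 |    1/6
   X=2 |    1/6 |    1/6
1.0986 nats

Using the chain rule: H(X|Y) = H(X,Y) - H(Y)

First, compute H(X,Y) = 1.7918 nats

Marginal P(Y) = (1/2, 1/2)
H(Y) = 0.6931 nats

H(X|Y) = H(X,Y) - H(Y) = 1.7918 - 0.6931 = 1.0986 nats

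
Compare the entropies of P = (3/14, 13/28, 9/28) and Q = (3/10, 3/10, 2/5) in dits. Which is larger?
Q

Computing entropies in dits:
H(P) = 0.4565
H(Q) = 0.4729

Distribution Q has higher entropy.

Intuition: The distribution closer to uniform (more spread out) has higher entropy.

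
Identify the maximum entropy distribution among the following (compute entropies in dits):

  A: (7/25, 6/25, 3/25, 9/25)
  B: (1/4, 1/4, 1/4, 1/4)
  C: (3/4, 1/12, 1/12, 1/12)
B

For a discrete distribution over n outcomes, entropy is maximized by the uniform distribution.

Computing entropies:
H(A) = 0.5738 dits
H(B) = 0.6021 dits
H(C) = 0.3635 dits

The uniform distribution (where all probabilities equal 1/4) achieves the maximum entropy of log_10(4) = 0.6021 dits.

Distribution B has the highest entropy.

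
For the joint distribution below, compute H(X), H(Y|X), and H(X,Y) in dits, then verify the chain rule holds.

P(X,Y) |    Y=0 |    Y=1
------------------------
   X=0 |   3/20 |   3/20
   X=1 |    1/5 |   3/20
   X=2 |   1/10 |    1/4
H(X,Y) = 0.7611, H(X) = 0.4760, H(Y|X) = 0.2851 (all in dits)

Chain rule: H(X,Y) = H(X) + H(Y|X)

Left side — joint entropy directly:
H(X,Y) = -Σ p(x,y) log p(x,y) = 0.7611 dits

Right side — compute H(Y|X) from the conditional distributions:
P(X) = (3/10, 7/20, 7/20), so H(X) = 0.4760 dits
H(Y|X) = Σ_x P(X=x) · H(Y|X=x):
  P(Y|X=0) = (1/2, 1/2), H(Y|X=0) = 0.3010, weight P(X=0) = 3/10
  P(Y|X=1) = (4/7, 3/7), H(Y|X=1) = 0.2966, weight P(X=1) = 7/20
  P(Y|X=2) = (2/7, 5/7), H(Y|X=2) = 0.2598, weight P(X=2) = 7/20
H(Y|X) = 0.2851 dits

H(X) + H(Y|X) = 0.4760 + 0.2851 = 0.7611 dits

Both sides equal 0.7611 dits. ✓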